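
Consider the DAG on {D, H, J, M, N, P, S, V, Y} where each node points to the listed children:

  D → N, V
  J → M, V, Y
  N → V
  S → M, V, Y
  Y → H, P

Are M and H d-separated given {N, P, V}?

No — M and H are not d-separated given {N, P, V}.

Enumerating the 4 paths from M to H and testing each for blocking by {N, P, V}:
Path 1: M ← J → Y → H
  J is a fork and J is not conditioned on; Y is a chain and Y is not conditioned on — no node blocks this path, so it is active.
Path 2: M ← J → V ← S → Y → H
  J is a fork and J is not conditioned on; V is a collider and V is conditioned on, which opens it; S is a fork and S is not conditioned on; Y is a chain and Y is not conditioned on — no node blocks this path, so it is active.
Path 3: M ← S → Y → H
  S is a fork and S is not conditioned on; Y is a chain and Y is not conditioned on — no node blocks this path, so it is active.
Path 4: M ← S → V ← J → Y → H
  S is a fork and S is not conditioned on; V is a collider and V is conditioned on, which opens it; J is a fork and J is not conditioned on; Y is a chain and Y is not conditioned on — no node blocks this path, so it is active.
Because an active path exists, M and H are not d-separated.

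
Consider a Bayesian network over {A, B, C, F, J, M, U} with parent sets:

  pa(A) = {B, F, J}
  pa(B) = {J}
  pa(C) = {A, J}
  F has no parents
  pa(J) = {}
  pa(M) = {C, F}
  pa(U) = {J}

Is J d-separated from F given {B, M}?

No

We examine all 6 paths between J and F:
Path 1: J → A ← F
  A is a collider and its descendant M is conditioned on, which opens it — no node blocks this path, so it is active.
Path 2: J → A → C → M ← F
  A is a chain and A is not conditioned on; C is a chain and C is not conditioned on; M is a collider and M is conditioned on, which opens it — no node blocks this path, so it is active.
Path 3: J → C ← A ← F
  C is a collider and its descendant M is conditioned on, which opens it; A is a chain and A is not conditioned on — no node blocks this path, so it is active.
Path 4: J → C → M ← F
  C is a chain and C is not conditioned on; M is a collider and M is conditioned on, which opens it — no node blocks this path, so it is active.
Path 5: J → B → A ← F
  B is a chain here and B is conditioned on, so the path is blocked at B.
Path 6: J → B → A → C → M ← F
  B is a chain here and B is conditioned on, so the path is blocked at B.
Because an active path exists, J and F are not d-separated.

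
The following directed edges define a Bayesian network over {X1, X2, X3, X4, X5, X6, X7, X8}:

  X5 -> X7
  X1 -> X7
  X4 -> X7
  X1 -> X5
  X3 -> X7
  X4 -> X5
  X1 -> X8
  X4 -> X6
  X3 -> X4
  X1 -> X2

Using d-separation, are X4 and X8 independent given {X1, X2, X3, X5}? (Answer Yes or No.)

Yes — X4 and X8 are d-separated given {X1, X2, X3, X5}.

6 paths connect X4 and X8; each must be blocked for d-separation to hold:
Path 1: X4 ← X3 → X7 ← X5 ← X1 → X8
  X3 is a fork here and X3 is conditioned on, so the path is blocked at X3.
Path 2: X4 ← X3 → X7 ← X1 → X8
  X3 is a fork here and X3 is conditioned on, so the path is blocked at X3.
Path 3: X4 → X5 ← X1 → X8
  X1 is a fork here and X1 is conditioned on, so the path is blocked at X1.
Path 4: X4 → X5 → X7 ← X1 → X8
  X5 is a chain here and X5 is conditioned on, so the path is blocked at X5.
Path 5: X4 → X7 ← X5 ← X1 → X8
  X7 is a collider here and neither X7 nor any of its descendants is conditioned on, so the collider stays closed — the path is blocked at X7.
Path 6: X4 → X7 ← X1 → X8
  X7 is a collider here and neither X7 nor any of its descendants is conditioned on, so the collider stays closed — the path is blocked at X7.
All paths are blocked; X4 ⊥ X8 | {X1, X2, X3, X5} holds.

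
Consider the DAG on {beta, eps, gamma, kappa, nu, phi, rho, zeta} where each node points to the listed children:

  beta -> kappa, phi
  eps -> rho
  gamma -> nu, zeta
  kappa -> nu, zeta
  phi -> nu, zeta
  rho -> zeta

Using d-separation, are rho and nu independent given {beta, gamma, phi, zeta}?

No

Enumerating the 5 paths from rho to nu and testing each for blocking by {beta, gamma, phi, zeta}:
Path 1: rho → zeta ← gamma → nu
  gamma is a fork here and gamma is conditioned on, so the path is blocked at gamma.
Path 2: rho → zeta ← phi ← beta → kappa → nu
  phi is a chain here and phi is conditioned on, so the path is blocked at phi.
Path 3: rho → zeta ← phi → nu
  phi is a fork here and phi is conditioned on, so the path is blocked at phi.
Path 4: rho → zeta ← kappa ← beta → phi → nu
  beta is a fork here and beta is conditioned on, so the path is blocked at beta.
Path 5: rho → zeta ← kappa → nu
  zeta is a collider and zeta is conditioned on, which opens it; kappa is a fork and kappa is not conditioned on — no node blocks this path, so it is active.
At least one path is unblocked, so d-separation fails.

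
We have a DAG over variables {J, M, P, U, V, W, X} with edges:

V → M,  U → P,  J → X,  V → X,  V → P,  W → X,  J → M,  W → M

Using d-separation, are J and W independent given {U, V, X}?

There are 4 undirected paths between J and W; checking each against the conditioning set {U, V, X}:
  1. J → X ← W — X:collider[open] ⇒ active
  2. J → X ← V → M ← W — X:collider[open]; V:fork[blocks]; M:collider[blocks] ⇒ blocked
  3. J → M ← W — M:collider[blocks] ⇒ blocked
  4. J → M ← V → X ← W — M:collider[blocks]; V:fork[blocks]; X:collider[open] ⇒ blocked
Since the path J → X ← W is active, J and W are not d-separated given {U, V, X}.

No — J and W are not d-separated given {U, V, X}.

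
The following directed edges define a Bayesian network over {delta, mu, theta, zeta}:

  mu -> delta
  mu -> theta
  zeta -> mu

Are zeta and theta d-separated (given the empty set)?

No

The only undirected path from zeta to theta is:
Path 1: zeta → mu → theta
  mu is a chain and mu is not conditioned on — no node blocks this path, so it is active.
Since the path zeta → mu → theta is active, zeta and theta are not d-separated given ∅.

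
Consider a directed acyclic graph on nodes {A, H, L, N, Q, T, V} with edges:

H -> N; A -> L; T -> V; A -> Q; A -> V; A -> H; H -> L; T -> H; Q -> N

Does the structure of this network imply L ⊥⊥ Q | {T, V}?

Enumerating the 6 paths from L to Q and testing each for blocking by {T, V}:
  1. L ← A → V ← T → H → N ← Q — A:fork[open]; V:collider[open]; T:fork[blocks]; H:chain[open]; N:collider[blocks] ⇒ blocked
  2. L ← A → H → N ← Q — A:fork[open]; H:chain[open]; N:collider[blocks] ⇒ blocked
  3. L ← A → Q — A:fork[open] ⇒ active
  4. L ← H ← T → V ← A → Q — H:chain[open]; T:fork[blocks]; V:collider[open]; A:fork[open] ⇒ blocked
  5. L ← H ← A → Q — H:chain[open]; A:fork[open] ⇒ active
  6. L ← H → N ← Q — H:fork[open]; N:collider[blocks] ⇒ blocked
Since the path L ← A → Q is active, L and Q are not d-separated given {T, V}.

No — L and Q are not d-separated given {T, V}.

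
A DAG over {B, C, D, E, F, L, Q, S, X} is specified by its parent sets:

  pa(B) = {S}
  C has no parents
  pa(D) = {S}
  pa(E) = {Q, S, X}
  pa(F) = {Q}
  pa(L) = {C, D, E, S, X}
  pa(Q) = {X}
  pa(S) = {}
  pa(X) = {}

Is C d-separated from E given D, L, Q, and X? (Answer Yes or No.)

No — C and E are not d-separated given {D, L, Q, X}.

5 paths connect C and E; each must be blocked for d-separation to hold:
Path 1: C → L ← D ← S → E
  D is a chain here and D is conditioned on, so the path is blocked at D.
Path 2: C → L ← S → E
  L is a collider and L is conditioned on, which opens it; S is a fork and S is not conditioned on — no node blocks this path, so it is active.
Path 3: C → L ← E
  L is a collider and L is conditioned on, which opens it — no node blocks this path, so it is active.
Path 4: C → L ← X → Q → E
  X is a fork here and X is conditioned on, so the path is blocked at X.
Path 5: C → L ← X → E
  X is a fork here and X is conditioned on, so the path is blocked at X.
Because an active path exists, C and E are not d-separated.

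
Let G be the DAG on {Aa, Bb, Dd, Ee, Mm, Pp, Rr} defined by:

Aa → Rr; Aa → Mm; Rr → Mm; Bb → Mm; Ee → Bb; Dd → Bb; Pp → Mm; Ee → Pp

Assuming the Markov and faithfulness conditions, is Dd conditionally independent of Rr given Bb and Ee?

Yes — Dd and Rr are d-separated given {Bb, Ee}.

4 paths connect Dd and Rr; each must be blocked for d-separation to hold:
Path 1: Dd → Bb → Mm ← Rr
  Bb is a chain here and Bb is conditioned on, so the path is blocked at Bb.
Path 2: Dd → Bb → Mm ← Aa → Rr
  Bb is a chain here and Bb is conditioned on, so the path is blocked at Bb.
Path 3: Dd → Bb ← Ee → Pp → Mm ← Rr
  Ee is a fork here and Ee is conditioned on, so the path is blocked at Ee.
Path 4: Dd → Bb ← Ee → Pp → Mm ← Aa → Rr
  Ee is a fork here and Ee is conditioned on, so the path is blocked at Ee.
All paths are blocked; Dd ⊥ Rr | {Bb, Ee} holds.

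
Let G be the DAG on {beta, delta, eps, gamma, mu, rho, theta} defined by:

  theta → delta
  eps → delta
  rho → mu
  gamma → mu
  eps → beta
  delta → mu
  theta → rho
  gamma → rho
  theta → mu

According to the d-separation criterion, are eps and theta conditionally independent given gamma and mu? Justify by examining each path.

4 paths connect eps and theta; each must be blocked for d-separation to hold:
Path 1: eps → delta ← theta
  delta is a collider and its descendant mu is conditioned on, which opens it — no node blocks this path, so it is active.
Path 2: eps → delta → mu ← rho ← theta
  delta is a chain and delta is not conditioned on; mu is a collider and mu is conditioned on, which opens it; rho is a chain and rho is not conditioned on — no node blocks this path, so it is active.
Path 3: eps → delta → mu ← gamma → rho ← theta
  gamma is a fork here and gamma is conditioned on, so the path is blocked at gamma.
Path 4: eps → delta → mu ← theta
  delta is a chain and delta is not conditioned on; mu is a collider and mu is conditioned on, which opens it — no node blocks this path, so it is active.
Because an active path exists, eps and theta are not d-separated.

No — eps and theta are not d-separated given {gamma, mu}.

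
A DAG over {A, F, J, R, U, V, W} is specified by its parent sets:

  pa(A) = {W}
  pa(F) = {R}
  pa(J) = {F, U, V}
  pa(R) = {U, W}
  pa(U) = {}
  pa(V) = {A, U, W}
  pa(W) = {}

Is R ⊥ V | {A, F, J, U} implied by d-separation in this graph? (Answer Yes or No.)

Enumerating the 6 paths from R to V and testing each for blocking by {A, F, J, U}:
Path 1: R ← U → J ← V
  U is a fork here and U is conditioned on, so the path is blocked at U.
Path 2: R ← U → V
  U is a fork here and U is conditioned on, so the path is blocked at U.
Path 3: R ← W → A → V
  A is a chain here and A is conditioned on, so the path is blocked at A.
Path 4: R ← W → V
  W is a fork and W is not conditioned on — no node blocks this path, so it is active.
Path 5: R → F → J ← U → V
  F is a chain here and F is conditioned on, so the path is blocked at F.
Path 6: R → F → J ← V
  F is a chain here and F is conditioned on, so the path is blocked at F.
At least one path is unblocked, so d-separation fails.

No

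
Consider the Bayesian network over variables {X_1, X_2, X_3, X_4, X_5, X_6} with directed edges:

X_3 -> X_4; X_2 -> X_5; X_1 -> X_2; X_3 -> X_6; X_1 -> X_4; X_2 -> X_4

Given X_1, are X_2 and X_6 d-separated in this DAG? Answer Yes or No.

Yes — X_2 and X_6 are d-separated given {X_1}.

Enumerating the 2 paths from X_2 to X_6 and testing each for blocking by {X_1}:
Path 1: X_2 ← X_1 → X_4 ← X_3 → X_6
  X_1 is a fork here and X_1 is conditioned on, so the path is blocked at X_1.
Path 2: X_2 → X_4 ← X_3 → X_6
  X_4 is a collider here and neither X_4 nor any of its descendants is conditioned on, so the collider stays closed — the path is blocked at X_4.
Every path is blocked, so X_2 and X_6 are d-separated given {X_1}.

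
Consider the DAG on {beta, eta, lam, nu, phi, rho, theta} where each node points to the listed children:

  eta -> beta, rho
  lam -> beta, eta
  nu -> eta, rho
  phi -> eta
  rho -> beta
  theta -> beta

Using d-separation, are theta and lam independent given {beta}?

We examine all 4 paths between theta and lam:
Path 1: theta → beta ← eta ← lam
  beta is a collider and beta is conditioned on, which opens it; eta is a chain and eta is not conditioned on — no node blocks this path, so it is active.
Path 2: theta → beta ← rho ← eta ← lam
  beta is a collider and beta is conditioned on, which opens it; rho is a chain and rho is not conditioned on; eta is a chain and eta is not conditioned on — no node blocks this path, so it is active.
Path 3: theta → beta ← rho ← nu → eta ← lam
  beta is a collider and beta is conditioned on, which opens it; rho is a chain and rho is not conditioned on; nu is a fork and nu is not conditioned on; eta is a collider and its descendant beta is conditioned on, which opens it — no node blocks this path, so it is active.
Path 4: theta → beta ← lam
  beta is a collider and beta is conditioned on, which opens it — no node blocks this path, so it is active.
At least one path is unblocked, so d-separation fails.

No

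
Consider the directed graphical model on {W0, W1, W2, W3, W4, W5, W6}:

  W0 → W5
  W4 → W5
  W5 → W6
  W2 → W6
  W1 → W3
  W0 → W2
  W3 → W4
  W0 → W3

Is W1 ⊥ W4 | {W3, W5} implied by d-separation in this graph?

3 paths connect W1 and W4; each must be blocked for d-separation to hold:
Path 1: W1 → W3 → W4
  W3 is a chain here and W3 is conditioned on, so the path is blocked at W3.
Path 2: W1 → W3 ← W0 → W5 ← W4
  W3 is a collider and W3 is conditioned on, which opens it; W0 is a fork and W0 is not conditioned on; W5 is a collider and W5 is conditioned on, which opens it — no node blocks this path, so it is active.
Path 3: W1 → W3 ← W0 → W2 → W6 ← W5 ← W4
  W6 is a collider here and neither W6 nor any of its descendants is conditioned on, so the collider stays closed — the path is blocked at W6.
At least one path is unblocked, so d-separation fails.

No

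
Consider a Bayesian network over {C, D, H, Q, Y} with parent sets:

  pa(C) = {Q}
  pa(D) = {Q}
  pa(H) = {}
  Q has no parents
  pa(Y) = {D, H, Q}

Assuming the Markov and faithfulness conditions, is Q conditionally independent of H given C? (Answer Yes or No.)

We examine all 2 paths between Q and H:
Path 1: Q → Y ← H
  Y is a collider here and neither Y nor any of its descendants is conditioned on, so the collider stays closed — the path is blocked at Y.
Path 2: Q → D → Y ← H
  Y is a collider here and neither Y nor any of its descendants is conditioned on, so the collider stays closed — the path is blocked at Y.
All paths are blocked; Q ⊥ H | {C} holds.

Yes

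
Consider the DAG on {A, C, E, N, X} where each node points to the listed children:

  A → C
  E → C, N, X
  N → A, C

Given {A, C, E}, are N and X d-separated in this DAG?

There are 3 undirected paths between N and X; checking each against the conditioning set {A, C, E}:
  1. N → C ← E → X — C:collider[open]; E:fork[blocks] ⇒ blocked
  2. N → A → C ← E → X — A:chain[blocks]; C:collider[open]; E:fork[blocks] ⇒ blocked
  3. N ← E → X — E:fork[blocks] ⇒ blocked
Since every path is blocked, d-separation holds.

Yes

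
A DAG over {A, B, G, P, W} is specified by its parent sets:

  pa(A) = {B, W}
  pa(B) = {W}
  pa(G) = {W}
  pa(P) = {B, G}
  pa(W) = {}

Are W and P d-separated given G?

No

Enumerating the 3 paths from W to P and testing each for blocking by {G}:
  1. W → B → P — B:chain[open] ⇒ active
  2. W → G → P — G:chain[blocks] ⇒ blocked
  3. W → A ← B → P — A:collider[blocks]; B:fork[open] ⇒ blocked
At least one path is unblocked, so d-separation fails.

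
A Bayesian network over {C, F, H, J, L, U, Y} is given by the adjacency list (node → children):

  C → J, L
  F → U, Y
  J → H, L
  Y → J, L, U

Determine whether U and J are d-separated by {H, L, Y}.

There are 6 undirected paths between U and J; checking each against the conditioning set {H, L, Y}:
Path 1: U ← F → Y → J
  Y is a chain here and Y is conditioned on, so the path is blocked at Y.
Path 2: U ← F → Y → L ← J
  Y is a chain here and Y is conditioned on, so the path is blocked at Y.
Path 3: U ← F → Y → L ← C → J
  Y is a chain here and Y is conditioned on, so the path is blocked at Y.
Path 4: U ← Y → J
  Y is a fork here and Y is conditioned on, so the path is blocked at Y.
Path 5: U ← Y → L ← J
  Y is a fork here and Y is conditioned on, so the path is blocked at Y.
Path 6: U ← Y → L ← C → J
  Y is a fork here and Y is conditioned on, so the path is blocked at Y.
Every path is blocked, so U and J are d-separated given {H, L, Y}.

Yes — U and J are d-separated given {H, L, Y}.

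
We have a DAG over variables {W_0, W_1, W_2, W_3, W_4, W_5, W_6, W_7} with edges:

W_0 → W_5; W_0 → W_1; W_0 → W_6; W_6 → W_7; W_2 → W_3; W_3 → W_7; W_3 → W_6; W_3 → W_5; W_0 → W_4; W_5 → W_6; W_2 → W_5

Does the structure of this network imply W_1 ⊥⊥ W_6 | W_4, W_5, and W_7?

There are 6 undirected paths between W_1 and W_6; checking each against the conditioning set {W_4, W_5, W_7}:
Path 1: W_1 ← W_0 → W_5 → W_6
  W_5 is a chain here and W_5 is conditioned on, so the path is blocked at W_5.
Path 2: W_1 ← W_0 → W_5 ← W_3 → W_7 ← W_6
  W_0 is a fork and W_0 is not conditioned on; W_5 is a collider and W_5 is conditioned on, which opens it; W_3 is a fork and W_3 is not conditioned on; W_7 is a collider and W_7 is conditioned on, which opens it — no node blocks this path, so it is active.
Path 3: W_1 ← W_0 → W_5 ← W_3 → W_6
  W_0 is a fork and W_0 is not conditioned on; W_5 is a collider and W_5 is conditioned on, which opens it; W_3 is a fork and W_3 is not conditioned on — no node blocks this path, so it is active.
Path 4: W_1 ← W_0 → W_5 ← W_2 → W_3 → W_7 ← W_6
  W_0 is a fork and W_0 is not conditioned on; W_5 is a collider and W_5 is conditioned on, which opens it; W_2 is a fork and W_2 is not conditioned on; W_3 is a chain and W_3 is not conditioned on; W_7 is a collider and W_7 is conditioned on, which opens it — no node blocks this path, so it is active.
Path 5: W_1 ← W_0 → W_5 ← W_2 → W_3 → W_6
  W_0 is a fork and W_0 is not conditioned on; W_5 is a collider and W_5 is conditioned on, which opens it; W_2 is a fork and W_2 is not conditioned on; W_3 is a chain and W_3 is not conditioned on — no node blocks this path, so it is active.
Path 6: W_1 ← W_0 → W_6
  W_0 is a fork and W_0 is not conditioned on — no node blocks this path, so it is active.
At least one path is unblocked, so d-separation fails.

No — W_1 and W_6 are not d-separated given {W_4, W_5, W_7}.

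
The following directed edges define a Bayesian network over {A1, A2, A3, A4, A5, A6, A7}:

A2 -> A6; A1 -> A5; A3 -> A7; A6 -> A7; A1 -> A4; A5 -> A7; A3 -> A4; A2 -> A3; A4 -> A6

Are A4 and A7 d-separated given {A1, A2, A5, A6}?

No

5 paths connect A4 and A7; each must be blocked for d-separation to hold:
Path 1: A4 ← A3 ← A2 → A6 → A7
  A2 is a fork here and A2 is conditioned on, so the path is blocked at A2.
Path 2: A4 ← A3 → A7
  A3 is a fork and A3 is not conditioned on — no node blocks this path, so it is active.
Path 3: A4 → A6 ← A2 → A3 → A7
  A2 is a fork here and A2 is conditioned on, so the path is blocked at A2.
Path 4: A4 → A6 → A7
  A6 is a chain here and A6 is conditioned on, so the path is blocked at A6.
Path 5: A4 ← A1 → A5 → A7
  A1 is a fork here and A1 is conditioned on, so the path is blocked at A1.
At least one path is unblocked, so d-separation fails.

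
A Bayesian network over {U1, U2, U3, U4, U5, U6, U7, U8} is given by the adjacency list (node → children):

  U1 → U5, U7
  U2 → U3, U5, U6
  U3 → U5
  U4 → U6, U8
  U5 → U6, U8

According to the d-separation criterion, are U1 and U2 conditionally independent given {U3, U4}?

There are 4 undirected paths between U1 and U2; checking each against the conditioning set {U3, U4}:
Path 1: U1 → U5 ← U3 ← U2
  U5 is a collider here and neither U5 nor any of its descendants is conditioned on, so the collider stays closed — the path is blocked at U5.
Path 2: U1 → U5 → U6 ← U2
  U6 is a collider here and neither U6 nor any of its descendants is conditioned on, so the collider stays closed — the path is blocked at U6.
Path 3: U1 → U5 → U8 ← U4 → U6 ← U2
  U8 is a collider here and neither U8 nor any of its descendants is conditioned on, so the collider stays closed — the path is blocked at U8.
Path 4: U1 → U5 ← U2
  U5 is a collider here and neither U5 nor any of its descendants is conditioned on, so the collider stays closed — the path is blocked at U5.
Since every path is blocked, d-separation holds.

Yes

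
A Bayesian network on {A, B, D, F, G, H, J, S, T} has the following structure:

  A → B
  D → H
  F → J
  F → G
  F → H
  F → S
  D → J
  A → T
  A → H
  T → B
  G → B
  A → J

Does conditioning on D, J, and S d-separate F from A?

Enumerating the 6 paths from F to A and testing each for blocking by {D, J, S}:
Path 1: F → H ← D → J ← A
  H is a collider here and neither H nor any of its descendants is conditioned on, so the collider stays closed — the path is blocked at H.
Path 2: F → H ← A
  H is a collider here and neither H nor any of its descendants is conditioned on, so the collider stays closed — the path is blocked at H.
Path 3: F → J ← D → H ← A
  D is a fork here and D is conditioned on, so the path is blocked at D.
Path 4: F → J ← A
  J is a collider and J is conditioned on, which opens it — no node blocks this path, so it is active.
Path 5: F → G → B ← A
  B is a collider here and neither B nor any of its descendants is conditioned on, so the collider stays closed — the path is blocked at B.
Path 6: F → G → B ← T ← A
  B is a collider here and neither B nor any of its descendants is conditioned on, so the collider stays closed — the path is blocked at B.
Since the path F → J ← A is active, F and A are not d-separated given {D, J, S}.

No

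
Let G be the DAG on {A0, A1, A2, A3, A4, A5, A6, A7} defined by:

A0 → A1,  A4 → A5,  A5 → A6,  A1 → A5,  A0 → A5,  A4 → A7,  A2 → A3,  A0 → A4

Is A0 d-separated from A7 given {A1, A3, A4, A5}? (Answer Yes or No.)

3 paths connect A0 and A7; each must be blocked for d-separation to hold:
Path 1: A0 → A5 ← A4 → A7
  A4 is a fork here and A4 is conditioned on, so the path is blocked at A4.
Path 2: A0 → A1 → A5 ← A4 → A7
  A1 is a chain here and A1 is conditioned on, so the path is blocked at A1.
Path 3: A0 → A4 → A7
  A4 is a chain here and A4 is conditioned on, so the path is blocked at A4.
All paths are blocked; A0 ⊥ A7 | {A1, A3, A4, A5} holds.

Yes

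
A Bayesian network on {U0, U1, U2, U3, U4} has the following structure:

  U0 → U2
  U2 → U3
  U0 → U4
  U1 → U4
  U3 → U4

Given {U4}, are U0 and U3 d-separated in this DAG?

No — U0 and U3 are not d-separated given {U4}.

2 paths connect U0 and U3; each must be blocked for d-separation to hold:
Path 1: U0 → U4 ← U3
  U4 is a collider and U4 is conditioned on, which opens it — no node blocks this path, so it is active.
Path 2: U0 → U2 → U3
  U2 is a chain and U2 is not conditioned on — no node blocks this path, so it is active.
Since the path U0 → U4 ← U3 is active, U0 and U3 are not d-separated given {U4}.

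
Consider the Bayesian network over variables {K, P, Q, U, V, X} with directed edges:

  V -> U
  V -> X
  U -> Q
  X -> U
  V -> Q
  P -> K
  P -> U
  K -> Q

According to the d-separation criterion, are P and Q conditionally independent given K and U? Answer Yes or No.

We examine all 4 paths between P and Q:
Path 1: P → K → Q
  K is a chain here and K is conditioned on, so the path is blocked at K.
Path 2: P → U ← V → Q
  U is a collider and U is conditioned on, which opens it; V is a fork and V is not conditioned on — no node blocks this path, so it is active.
Path 3: P → U ← X ← V → Q
  U is a collider and U is conditioned on, which opens it; X is a chain and X is not conditioned on; V is a fork and V is not conditioned on — no node blocks this path, so it is active.
Path 4: P → U → Q
  U is a chain here and U is conditioned on, so the path is blocked at U.
At least one path is unblocked, so d-separation fails.

No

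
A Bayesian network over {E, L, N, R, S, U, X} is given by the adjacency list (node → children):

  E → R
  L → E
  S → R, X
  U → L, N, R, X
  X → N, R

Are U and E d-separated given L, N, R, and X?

Enumerating the 6 paths from U to E and testing each for blocking by {L, N, R, X}:
Path 1: U → R ← E
  R is a collider and R is conditioned on, which opens it — no node blocks this path, so it is active.
Path 2: U → N ← X → R ← E
  X is a fork here and X is conditioned on, so the path is blocked at X.
Path 3: U → N ← X ← S → R ← E
  X is a chain here and X is conditioned on, so the path is blocked at X.
Path 4: U → X → R ← E
  X is a chain here and X is conditioned on, so the path is blocked at X.
Path 5: U → X ← S → R ← E
  X is a collider and X is conditioned on, which opens it; S is a fork and S is not conditioned on; R is a collider and R is conditioned on, which opens it — no node blocks this path, so it is active.
Path 6: U → L → E
  L is a chain here and L is conditioned on, so the path is blocked at L.
At least one path is unblocked, so d-separation fails.

No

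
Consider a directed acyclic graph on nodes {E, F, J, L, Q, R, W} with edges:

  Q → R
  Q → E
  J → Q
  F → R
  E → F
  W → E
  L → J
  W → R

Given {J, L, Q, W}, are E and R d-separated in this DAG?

No

3 paths connect E and R; each must be blocked for d-separation to hold:
  1. E ← W → R — W:fork[blocks] ⇒ blocked
  2. E ← Q → R — Q:fork[blocks] ⇒ blocked
  3. E → F → R — F:chain[open] ⇒ active
Because an active path exists, E and R are not d-separated.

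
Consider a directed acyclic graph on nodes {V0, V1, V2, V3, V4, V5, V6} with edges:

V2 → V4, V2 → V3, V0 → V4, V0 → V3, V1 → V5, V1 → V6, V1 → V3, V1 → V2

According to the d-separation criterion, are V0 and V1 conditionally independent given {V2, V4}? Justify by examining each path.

Yes — V0 and V1 are d-separated given {V2, V4}.

There are 4 undirected paths between V0 and V1; checking each against the conditioning set {V2, V4}:
Path 1: V0 → V3 ← V1
  V3 is a collider here and neither V3 nor any of its descendants is conditioned on, so the collider stays closed — the path is blocked at V3.
Path 2: V0 → V3 ← V2 ← V1
  V3 is a collider here and neither V3 nor any of its descendants is conditioned on, so the collider stays closed — the path is blocked at V3.
Path 3: V0 → V4 ← V2 ← V1
  V2 is a chain here and V2 is conditioned on, so the path is blocked at V2.
Path 4: V0 → V4 ← V2 → V3 ← V1
  V2 is a fork here and V2 is conditioned on, so the path is blocked at V2.
Every path is blocked, so V0 and V1 are d-separated given {V2, V4}.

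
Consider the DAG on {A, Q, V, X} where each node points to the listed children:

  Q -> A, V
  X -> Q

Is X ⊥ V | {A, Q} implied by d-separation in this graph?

Yes

There is one path between X and V:
  1. X → Q → V — Q:chain[blocks] ⇒ blocked
Every path is blocked, so X and V are d-separated given {A, Q}.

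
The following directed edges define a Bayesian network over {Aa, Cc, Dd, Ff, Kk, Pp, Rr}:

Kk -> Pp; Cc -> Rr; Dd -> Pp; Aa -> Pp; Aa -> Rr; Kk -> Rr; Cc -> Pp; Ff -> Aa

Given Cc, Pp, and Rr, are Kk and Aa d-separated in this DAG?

No

We examine all 4 paths between Kk and Aa:
  1. Kk → Pp ← Aa — Pp:collider[open] ⇒ active
  2. Kk → Pp ← Cc → Rr ← Aa — Pp:collider[open]; Cc:fork[blocks]; Rr:collider[open] ⇒ blocked
  3. Kk → Rr ← Aa — Rr:collider[open] ⇒ active
  4. Kk → Rr ← Cc → Pp ← Aa — Rr:collider[open]; Cc:fork[blocks]; Pp:collider[open] ⇒ blocked
At least one path is unblocked, so d-separation fails.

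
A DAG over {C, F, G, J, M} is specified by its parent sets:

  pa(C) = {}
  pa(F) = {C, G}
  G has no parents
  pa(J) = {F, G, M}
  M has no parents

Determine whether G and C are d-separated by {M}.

2 paths connect G and C; each must be blocked for d-separation to hold:
Path 1: G → F ← C
  F is a collider here and neither F nor any of its descendants is conditioned on, so the collider stays closed — the path is blocked at F.
Path 2: G → J ← F ← C
  J is a collider here and neither J nor any of its descendants is conditioned on, so the collider stays closed — the path is blocked at J.
Since every path is blocked, d-separation holds.

Yes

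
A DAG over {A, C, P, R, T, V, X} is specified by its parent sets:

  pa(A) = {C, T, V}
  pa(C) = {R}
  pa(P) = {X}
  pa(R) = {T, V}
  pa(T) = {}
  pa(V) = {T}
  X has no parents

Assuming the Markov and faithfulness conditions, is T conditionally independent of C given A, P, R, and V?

Enumerating the 6 paths from T to C and testing each for blocking by {A, P, R, V}:
Path 1: T → A ← C
  A is a collider and A is conditioned on, which opens it — no node blocks this path, so it is active.
Path 2: T → A ← V → R → C
  V is a fork here and V is conditioned on, so the path is blocked at V.
Path 3: T → R → C
  R is a chain here and R is conditioned on, so the path is blocked at R.
Path 4: T → R ← V → A ← C
  V is a fork here and V is conditioned on, so the path is blocked at V.
Path 5: T → V → A ← C
  V is a chain here and V is conditioned on, so the path is blocked at V.
Path 6: T → V → R → C
  V is a chain here and V is conditioned on, so the path is blocked at V.
Because an active path exists, T and C are not d-separated.

No — T and C are not d-separated given {A, P, R, V}.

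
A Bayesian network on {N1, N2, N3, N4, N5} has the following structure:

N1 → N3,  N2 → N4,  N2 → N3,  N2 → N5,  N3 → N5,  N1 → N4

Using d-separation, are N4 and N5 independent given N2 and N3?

4 paths connect N4 and N5; each must be blocked for d-separation to hold:
Path 1: N4 ← N1 → N3 ← N2 → N5
  N2 is a fork here and N2 is conditioned on, so the path is blocked at N2.
Path 2: N4 ← N1 → N3 → N5
  N3 is a chain here and N3 is conditioned on, so the path is blocked at N3.
Path 3: N4 ← N2 → N3 → N5
  N2 is a fork here and N2 is conditioned on, so the path is blocked at N2.
Path 4: N4 ← N2 → N5
  N2 is a fork here and N2 is conditioned on, so the path is blocked at N2.
Since every path is blocked, d-separation holds.

Yes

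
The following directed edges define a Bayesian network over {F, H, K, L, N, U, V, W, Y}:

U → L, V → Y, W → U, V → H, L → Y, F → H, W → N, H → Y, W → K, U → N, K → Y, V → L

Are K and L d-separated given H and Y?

Enumerating the 5 paths from K to L and testing each for blocking by {H, Y}:
Path 1: K → Y ← H ← V → L
  H is a chain here and H is conditioned on, so the path is blocked at H.
Path 2: K → Y ← V → L
  Y is a collider and Y is conditioned on, which opens it; V is a fork and V is not conditioned on — no node blocks this path, so it is active.
Path 3: K → Y ← L
  Y is a collider and Y is conditioned on, which opens it — no node blocks this path, so it is active.
Path 4: K ← W → N ← U → L
  N is a collider here and neither N nor any of its descendants is conditioned on, so the collider stays closed — the path is blocked at N.
Path 5: K ← W → U → L
  W is a fork and W is not conditioned on; U is a chain and U is not conditioned on — no node blocks this path, so it is active.
Since the path K → Y ← V → L is active, K and L are not d-separated given {H, Y}.

No — K and L are not d-separated given {H, Y}.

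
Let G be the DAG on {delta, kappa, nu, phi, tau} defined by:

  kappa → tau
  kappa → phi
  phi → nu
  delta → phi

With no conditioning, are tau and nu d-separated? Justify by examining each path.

No — tau and nu are not d-separated given ∅.

There is one path between tau and nu:
Path 1: tau ← kappa → phi → nu
  kappa is a fork and kappa is not conditioned on; phi is a chain and phi is not conditioned on — no node blocks this path, so it is active.
Because an active path exists, tau and nu are not d-separated.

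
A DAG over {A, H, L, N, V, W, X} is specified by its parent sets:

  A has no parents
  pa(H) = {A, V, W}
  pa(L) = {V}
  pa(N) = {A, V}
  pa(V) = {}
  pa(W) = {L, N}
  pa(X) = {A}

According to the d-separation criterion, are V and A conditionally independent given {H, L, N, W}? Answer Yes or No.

There are 6 undirected paths between V and A; checking each against the conditioning set {H, L, N, W}:
  1. V → H ← W ← N ← A — H:collider[open]; W:chain[blocks]; N:chain[blocks] ⇒ blocked
  2. V → H ← A — H:collider[open] ⇒ active
  3. V → L → W → H ← A — L:chain[blocks]; W:chain[blocks]; H:collider[open] ⇒ blocked
  4. V → L → W ← N ← A — L:chain[blocks]; W:collider[open]; N:chain[blocks] ⇒ blocked
  5. V → N → W → H ← A — N:chain[blocks]; W:chain[blocks]; H:collider[open] ⇒ blocked
  6. V → N ← A — N:collider[open] ⇒ active
Because an active path exists, V and A are not d-separated.

No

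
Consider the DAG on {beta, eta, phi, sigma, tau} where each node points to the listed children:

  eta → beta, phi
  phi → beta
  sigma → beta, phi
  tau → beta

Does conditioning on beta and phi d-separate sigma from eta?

No

Enumerating the 4 paths from sigma to eta and testing each for blocking by {beta, phi}:
Path 1: sigma → beta ← phi ← eta
  phi is a chain here and phi is conditioned on, so the path is blocked at phi.
Path 2: sigma → beta ← eta
  beta is a collider and beta is conditioned on, which opens it — no node blocks this path, so it is active.
Path 3: sigma → phi → beta ← eta
  phi is a chain here and phi is conditioned on, so the path is blocked at phi.
Path 4: sigma → phi ← eta
  phi is a collider and phi is conditioned on, which opens it — no node blocks this path, so it is active.
At least one path is unblocked, so d-separation fails.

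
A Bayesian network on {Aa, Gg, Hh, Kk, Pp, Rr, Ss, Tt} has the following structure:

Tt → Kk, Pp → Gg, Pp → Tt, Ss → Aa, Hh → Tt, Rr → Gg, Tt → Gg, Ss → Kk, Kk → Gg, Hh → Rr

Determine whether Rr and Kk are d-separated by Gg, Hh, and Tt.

No

There are 6 undirected paths between Rr and Kk; checking each against the conditioning set {Gg, Hh, Tt}:
  1. Rr ← Hh → Tt ← Pp → Gg ← Kk — Hh:fork[blocks]; Tt:collider[open]; Pp:fork[open]; Gg:collider[open] ⇒ blocked
  2. Rr ← Hh → Tt → Gg ← Kk — Hh:fork[blocks]; Tt:chain[blocks]; Gg:collider[open] ⇒ blocked
  3. Rr ← Hh → Tt → Kk — Hh:fork[blocks]; Tt:chain[blocks] ⇒ blocked
  4. Rr → Gg ← Pp → Tt → Kk — Gg:collider[open]; Pp:fork[open]; Tt:chain[blocks] ⇒ blocked
  5. Rr → Gg ← Tt → Kk — Gg:collider[open]; Tt:fork[blocks] ⇒ blocked
  6. Rr → Gg ← Kk — Gg:collider[open] ⇒ active
Since the path Rr → Gg ← Kk is active, Rr and Kk are not d-separated given {Gg, Hh, Tt}.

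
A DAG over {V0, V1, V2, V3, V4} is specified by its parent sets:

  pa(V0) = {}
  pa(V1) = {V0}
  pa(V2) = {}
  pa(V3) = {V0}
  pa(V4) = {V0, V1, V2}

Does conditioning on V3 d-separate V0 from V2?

Yes — V0 and V2 are d-separated given {V3}.

We examine all 2 paths between V0 and V2:
  1. V0 → V4 ← V2 — V4:collider[blocks] ⇒ blocked
  2. V0 → V1 → V4 ← V2 — V1:chain[open]; V4:collider[blocks] ⇒ blocked
Every path is blocked, so V0 and V2 are d-separated given {V3}.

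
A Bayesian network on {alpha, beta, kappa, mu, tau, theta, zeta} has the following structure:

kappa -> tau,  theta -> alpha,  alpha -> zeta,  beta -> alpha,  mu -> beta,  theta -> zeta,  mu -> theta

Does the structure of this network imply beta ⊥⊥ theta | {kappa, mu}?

Yes

Enumerating the 3 paths from beta to theta and testing each for blocking by {kappa, mu}:
Path 1: beta → alpha → zeta ← theta
  zeta is a collider here and neither zeta nor any of its descendants is conditioned on, so the collider stays closed — the path is blocked at zeta.
Path 2: beta → alpha ← theta
  alpha is a collider here and neither alpha nor any of its descendants is conditioned on, so the collider stays closed — the path is blocked at alpha.
Path 3: beta ← mu → theta
  mu is a fork here and mu is conditioned on, so the path is blocked at mu.
Every path is blocked, so beta and theta are d-separated given {kappa, mu}.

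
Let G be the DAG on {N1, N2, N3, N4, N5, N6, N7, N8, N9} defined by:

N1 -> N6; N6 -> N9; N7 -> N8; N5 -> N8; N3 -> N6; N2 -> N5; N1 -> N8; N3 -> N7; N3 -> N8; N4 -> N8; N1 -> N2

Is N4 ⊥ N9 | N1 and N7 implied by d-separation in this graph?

Yes

Enumerating the 4 paths from N4 to N9 and testing each for blocking by {N1, N7}:
Path 1: N4 → N8 ← N3 → N6 → N9
  N8 is a collider here and neither N8 nor any of its descendants is conditioned on, so the collider stays closed — the path is blocked at N8.
Path 2: N4 → N8 ← N5 ← N2 ← N1 → N6 → N9
  N8 is a collider here and neither N8 nor any of its descendants is conditioned on, so the collider stays closed — the path is blocked at N8.
Path 3: N4 → N8 ← N7 ← N3 → N6 → N9
  N8 is a collider here and neither N8 nor any of its descendants is conditioned on, so the collider stays closed — the path is blocked at N8.
Path 4: N4 → N8 ← N1 → N6 → N9
  N8 is a collider here and neither N8 nor any of its descendants is conditioned on, so the collider stays closed — the path is blocked at N8.
All paths are blocked; N4 ⊥ N9 | {N1, N7} holds.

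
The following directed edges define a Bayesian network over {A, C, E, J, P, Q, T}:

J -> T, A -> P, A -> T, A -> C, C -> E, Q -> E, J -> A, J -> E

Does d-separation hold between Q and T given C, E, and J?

We examine all 4 paths between Q and T:
  1. Q → E ← J → A → T — E:collider[open]; J:fork[blocks]; A:chain[open] ⇒ blocked
  2. Q → E ← J → T — E:collider[open]; J:fork[blocks] ⇒ blocked
  3. Q → E ← C ← A ← J → T — E:collider[open]; C:chain[blocks]; A:chain[open]; J:fork[blocks] ⇒ blocked
  4. Q → E ← C ← A → T — E:collider[open]; C:chain[blocks]; A:fork[open] ⇒ blocked
All paths are blocked; Q ⊥ T | {C, E, J} holds.

Yes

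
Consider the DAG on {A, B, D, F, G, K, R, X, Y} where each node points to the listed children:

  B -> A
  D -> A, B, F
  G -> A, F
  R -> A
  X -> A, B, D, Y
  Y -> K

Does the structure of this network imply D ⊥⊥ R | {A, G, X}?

No

We examine all 6 paths between D and R:
Path 1: D → A ← R
  A is a collider and A is conditioned on, which opens it — no node blocks this path, so it is active.
Path 2: D → F ← G → A ← R
  F is a collider here and neither F nor any of its descendants is conditioned on, so the collider stays closed — the path is blocked at F.
Path 3: D → B → A ← R
  B is a chain and B is not conditioned on; A is a collider and A is conditioned on, which opens it — no node blocks this path, so it is active.
Path 4: D → B ← X → A ← R
  X is a fork here and X is conditioned on, so the path is blocked at X.
Path 5: D ← X → A ← R
  X is a fork here and X is conditioned on, so the path is blocked at X.
Path 6: D ← X → B → A ← R
  X is a fork here and X is conditioned on, so the path is blocked at X.
Since the path D → A ← R is active, D and R are not d-separated given {A, G, X}.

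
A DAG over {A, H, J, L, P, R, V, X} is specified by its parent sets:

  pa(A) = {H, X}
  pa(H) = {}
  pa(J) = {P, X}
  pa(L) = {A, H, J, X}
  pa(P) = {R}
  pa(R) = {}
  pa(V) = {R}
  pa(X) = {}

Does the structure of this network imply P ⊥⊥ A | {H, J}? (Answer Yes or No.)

No — P and A are not d-separated given {H, J}.

There are 6 undirected paths between P and A; checking each against the conditioning set {H, J}:
Path 1: P → J → L ← H → A
  J is a chain here and J is conditioned on, so the path is blocked at J.
Path 2: P → J → L ← A
  J is a chain here and J is conditioned on, so the path is blocked at J.
Path 3: P → J → L ← X → A
  J is a chain here and J is conditioned on, so the path is blocked at J.
Path 4: P → J ← X → L ← H → A
  L is a collider here and neither L nor any of its descendants is conditioned on, so the collider stays closed — the path is blocked at L.
Path 5: P → J ← X → L ← A
  L is a collider here and neither L nor any of its descendants is conditioned on, so the collider stays closed — the path is blocked at L.
Path 6: P → J ← X → A
  J is a collider and J is conditioned on, which opens it; X is a fork and X is not conditioned on — no node blocks this path, so it is active.
At least one path is unblocked, so d-separation fails.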